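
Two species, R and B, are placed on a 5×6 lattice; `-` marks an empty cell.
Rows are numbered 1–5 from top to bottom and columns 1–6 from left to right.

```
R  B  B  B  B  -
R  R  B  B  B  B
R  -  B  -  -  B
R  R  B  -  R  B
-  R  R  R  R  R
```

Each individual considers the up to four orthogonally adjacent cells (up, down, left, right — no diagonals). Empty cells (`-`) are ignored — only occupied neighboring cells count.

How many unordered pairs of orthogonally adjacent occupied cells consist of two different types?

Scan each occupied cell's neighbors to the right and below so each pair is counted once.
Row 1: R(1,1)–B(1,2)≠ R(1,1)–R(2,1)= B(1,2)–B(1,3)= B(1,2)–R(2,2)≠ B(1,3)–B(1,4)= B(1,3)–B(2,3)= B(1,4)–B(1,5)= B(1,4)–B(2,4)= B(1,5)–B(2,5)=  → 2/9 unlike.
Row 2: R(2,1)–R(2,2)= R(2,1)–R(3,1)= R(2,2)–B(2,3)≠ B(2,3)–B(2,4)= B(2,3)–B(3,3)= B(2,4)–B(2,5)= B(2,5)–B(2,6)= B(2,6)–B(3,6)=  → 1/8 unlike.
Row 3: R(3,1)–R(4,1)= B(3,3)–B(4,3)= B(3,6)–B(4,6)=  → 0/3 unlike.
Row 4: R(4,1)–R(4,2)= R(4,2)–B(4,3)≠ R(4,2)–R(5,2)= B(4,3)–R(5,3)≠ R(4,5)–B(4,6)≠ R(4,5)–R(5,5)= B(4,6)–R(5,6)≠  → 4/7 unlike.
Row 5: R(5,2)–R(5,3)= R(5,3)–R(5,4)= R(5,4)–R(5,5)= R(5,5)–R(5,6)=  → 0/4 unlike.
Total adjacent occupied pairs: 31; unlike-type pairs: 7.

7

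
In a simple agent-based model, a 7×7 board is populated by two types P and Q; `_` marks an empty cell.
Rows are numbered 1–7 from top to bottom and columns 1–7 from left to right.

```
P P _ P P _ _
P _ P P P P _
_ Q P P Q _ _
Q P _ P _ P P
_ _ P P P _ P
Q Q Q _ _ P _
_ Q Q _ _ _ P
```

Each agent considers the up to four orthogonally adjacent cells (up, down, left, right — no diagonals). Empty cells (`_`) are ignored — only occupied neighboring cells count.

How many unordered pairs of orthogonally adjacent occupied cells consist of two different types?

Scan each occupied cell's neighbors to the right and below so each pair is counted once.
From row 1: 0 unlike of 5 pairs (running 0/5).
From row 2: 1 unlike of 6 pairs (running 1/11).
From row 3: 3 unlike of 5 pairs (running 4/16).
From row 4: 1 unlike of 4 pairs (running 5/20).
From row 5: 1 unlike of 3 pairs (running 6/23).
From row 6: 0 unlike of 4 pairs (running 6/27).
From row 7: 0 unlike of 1 pairs (running 6/28).
Total adjacent occupied pairs: 28; unlike-type pairs: 6.

6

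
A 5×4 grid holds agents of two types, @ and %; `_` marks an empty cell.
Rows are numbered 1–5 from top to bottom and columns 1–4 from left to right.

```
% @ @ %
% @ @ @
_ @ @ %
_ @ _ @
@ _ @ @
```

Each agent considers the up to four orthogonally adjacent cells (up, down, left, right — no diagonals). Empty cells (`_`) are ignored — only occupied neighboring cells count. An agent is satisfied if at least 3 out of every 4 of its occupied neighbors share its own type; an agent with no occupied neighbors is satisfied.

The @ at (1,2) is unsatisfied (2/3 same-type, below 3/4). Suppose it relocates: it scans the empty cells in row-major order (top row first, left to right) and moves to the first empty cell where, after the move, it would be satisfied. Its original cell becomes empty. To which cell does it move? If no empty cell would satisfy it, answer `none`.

(4,1)

Vacating (1,2). Empty cells in order:
  (3,1): 1/2 same-type → still unsatisfied.
  (4,1): 2/2 same-type → satisfied — stop here.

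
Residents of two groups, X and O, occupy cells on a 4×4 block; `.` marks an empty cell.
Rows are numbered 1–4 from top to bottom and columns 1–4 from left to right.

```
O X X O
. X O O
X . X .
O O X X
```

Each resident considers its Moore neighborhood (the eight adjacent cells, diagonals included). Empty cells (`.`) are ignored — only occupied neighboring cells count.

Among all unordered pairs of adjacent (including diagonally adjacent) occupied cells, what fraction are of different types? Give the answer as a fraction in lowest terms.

13/25

Scan each occupied cell's neighbors to the right and below (and the two forward diagonals) so each pair is counted once.
From row 1: 6 unlike of 11 pairs (running 6/11).
From row 2: 3 unlike of 6 pairs (running 9/17).
From row 3: 3 unlike of 5 pairs (running 12/22).
From row 4: 1 unlike of 3 pairs (running 13/25).
Total adjacent occupied pairs: 25; unlike-type pairs: 13.
13/25 is already in lowest terms.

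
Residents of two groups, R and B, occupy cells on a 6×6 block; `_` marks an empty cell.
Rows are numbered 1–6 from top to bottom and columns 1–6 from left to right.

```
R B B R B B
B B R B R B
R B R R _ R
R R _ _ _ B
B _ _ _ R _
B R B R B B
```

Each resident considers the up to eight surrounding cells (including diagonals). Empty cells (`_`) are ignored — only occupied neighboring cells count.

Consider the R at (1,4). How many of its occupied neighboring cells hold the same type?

2

Occupied neighbors of (1,4): (1,3)=B, (1,5)=B, (2,3)=R, (2,4)=B, (2,5)=R.
Same type (R): 2 of 5.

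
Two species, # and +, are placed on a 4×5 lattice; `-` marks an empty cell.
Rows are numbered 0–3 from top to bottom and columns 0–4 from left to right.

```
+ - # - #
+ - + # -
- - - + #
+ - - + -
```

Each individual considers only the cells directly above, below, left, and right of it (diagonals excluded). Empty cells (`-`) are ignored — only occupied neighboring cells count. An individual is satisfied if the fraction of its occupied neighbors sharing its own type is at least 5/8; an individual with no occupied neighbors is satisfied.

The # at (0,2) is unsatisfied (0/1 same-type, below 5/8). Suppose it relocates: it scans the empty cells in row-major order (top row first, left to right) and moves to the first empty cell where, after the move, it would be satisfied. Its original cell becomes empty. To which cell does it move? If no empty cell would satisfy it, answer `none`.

Vacating (0,2). Empty cells in order:
  (0,1): 0/1 same-type → still unsatisfied.
  (0,3): 2/2 same-type → satisfied — stop here.

(0,3)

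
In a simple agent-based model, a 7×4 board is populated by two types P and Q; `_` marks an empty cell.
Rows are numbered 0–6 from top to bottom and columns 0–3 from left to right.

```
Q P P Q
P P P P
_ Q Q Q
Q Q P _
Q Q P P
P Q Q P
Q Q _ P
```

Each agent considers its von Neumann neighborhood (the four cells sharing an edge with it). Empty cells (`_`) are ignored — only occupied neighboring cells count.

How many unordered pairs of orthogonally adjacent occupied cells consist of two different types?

15

Scan each occupied cell's neighbors to the right and below so each pair is counted once.
From row 0: 4 unlike of 7 pairs (running 4/7).
From row 1: 3 unlike of 6 pairs (running 7/13).
From row 2: 1 unlike of 4 pairs (running 8/17).
From row 3: 1 unlike of 5 pairs (running 9/22).
From row 4: 3 unlike of 7 pairs (running 12/29).
From row 5: 3 unlike of 6 pairs (running 15/35).
From row 6: 0 unlike of 1 pairs (running 15/36).
Total adjacent occupied pairs: 36; unlike-type pairs: 15.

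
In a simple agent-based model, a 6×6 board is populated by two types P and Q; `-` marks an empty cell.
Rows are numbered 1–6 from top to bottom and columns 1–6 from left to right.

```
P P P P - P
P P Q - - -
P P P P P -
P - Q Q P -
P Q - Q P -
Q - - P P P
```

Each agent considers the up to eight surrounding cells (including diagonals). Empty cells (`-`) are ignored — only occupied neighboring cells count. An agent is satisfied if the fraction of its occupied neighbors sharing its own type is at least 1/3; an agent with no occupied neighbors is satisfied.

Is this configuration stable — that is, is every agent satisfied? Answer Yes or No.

No

Row 1: (1,1)P 3/3 ok · (1,2)P 4/5 ok · (1,3)P 3/4 ok · (1,4)P 1/2 ok · (1,6)P 0/0 ok
Row 2: (2,1)P 5/5 ok · (2,2)P 7/8 ok · (2,3)Q 0/7 unhappy
Row 3: (3,1)P 4/4 ok · (3,2)P 5/7 ok · (3,3)P 3/6 ok · (3,4)P 3/6 ok · (3,5)P 2/3 ok
Row 4: (4,1)P 3/4 ok · (4,3)Q 3/6 ok · (4,4)Q 2/7 unhappy · (4,5)P 3/5 ok
Row 5: (5,1)P 1/3 ok · (5,2)Q 2/4 ok · (5,4)Q 2/6 ok · (5,5)P 4/6 ok
Row 6: (6,1)Q 1/2 ok · (6,4)P 2/3 ok · (6,5)P 3/4 ok · (6,6)P 2/2 ok
For instance (2,3) has only 0/7 same-type neighbors, below 1/3.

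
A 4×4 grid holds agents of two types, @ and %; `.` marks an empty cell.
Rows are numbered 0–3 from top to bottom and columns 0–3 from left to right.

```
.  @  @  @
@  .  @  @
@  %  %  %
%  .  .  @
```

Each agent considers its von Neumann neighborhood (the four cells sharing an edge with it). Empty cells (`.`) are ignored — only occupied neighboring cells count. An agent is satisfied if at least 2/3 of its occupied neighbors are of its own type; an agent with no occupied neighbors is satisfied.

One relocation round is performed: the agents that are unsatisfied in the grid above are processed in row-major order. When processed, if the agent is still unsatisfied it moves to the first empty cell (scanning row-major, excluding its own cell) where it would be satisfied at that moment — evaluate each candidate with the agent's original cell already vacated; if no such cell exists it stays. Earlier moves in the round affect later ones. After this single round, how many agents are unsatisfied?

2

Initially unsatisfied (in order): (2,0), (2,1), (2,3), (3,0), (3,3).
  (2,0) → (0,0).
  (2,1): now satisfied by earlier moves; stays.
  (2,3) → (2,0).
  (3,0): now satisfied by earlier moves; stays.
  (3,3): now satisfied by earlier moves; stays.
Resulting grid:
@ @ @ @
@ . @ @
% % % .
% . . @
Unsatisfied now: (1,0), (2,2).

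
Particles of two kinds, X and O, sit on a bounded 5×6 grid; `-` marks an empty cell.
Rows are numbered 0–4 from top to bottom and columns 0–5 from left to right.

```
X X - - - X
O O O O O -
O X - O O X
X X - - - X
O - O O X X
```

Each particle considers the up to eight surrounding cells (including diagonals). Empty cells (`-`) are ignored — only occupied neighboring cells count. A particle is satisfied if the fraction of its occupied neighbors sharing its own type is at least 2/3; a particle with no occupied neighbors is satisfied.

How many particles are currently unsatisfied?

16

(0,0)X 1/3 ✗
(0,1)X 1/4 ✗
(0,5)X 0/1 ✗
(1,0)O 2/5 ✗
(1,1)O 3/6 ✗
(1,2)O 3/5 ✗
(1,3)O 4/4 ✓
(1,4)O 3/5 ✗
(2,0)O 2/5 ✗
(2,1)X 2/6 ✗
(2,3)O 4/4 ✓
(2,4)O 3/5 ✗
(2,5)X 1/3 ✗
(3,0)X 2/4 ✗
(3,1)X 2/5 ✗
(3,5)X 3/4 ✓
(4,0)O 0/2 ✗
(4,2)O 1/2 ✗
(4,3)O 1/2 ✗
(4,4)X 2/3 ✓
(4,5)X 2/2 ✓
Unsatisfied: (0,0), (0,1), (0,5), (1,0), (1,1), (1,2), (1,4), (2,0), (2,1), (2,4), (2,5), (3,0), (3,1), (4,0), (4,2), (4,3) — 16 in total.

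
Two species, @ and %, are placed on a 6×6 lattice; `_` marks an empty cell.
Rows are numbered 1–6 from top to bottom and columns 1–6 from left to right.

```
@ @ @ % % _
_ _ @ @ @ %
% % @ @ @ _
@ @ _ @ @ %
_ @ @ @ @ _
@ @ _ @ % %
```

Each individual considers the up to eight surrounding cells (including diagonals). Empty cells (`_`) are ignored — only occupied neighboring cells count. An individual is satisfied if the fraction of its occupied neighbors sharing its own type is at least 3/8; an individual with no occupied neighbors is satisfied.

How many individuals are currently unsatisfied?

Row 1: (1,1)@ 1/1 satisfied · (1,2)@ 3/3 satisfied · (1,3)@ 3/4 satisfied · (1,4)% 1/5 not · (1,5)% 2/4 satisfied
Row 2: (2,3)@ 5/7 satisfied · (2,4)@ 6/8 satisfied · (2,5)@ 3/6 satisfied · (2,6)% 1/3 not
Row 3: (3,1)% 1/3 not · (3,2)% 1/5 not · (3,3)@ 5/6 satisfied · (3,4)@ 7/7 satisfied · (3,5)@ 5/7 satisfied
Row 4: (4,1)@ 2/4 satisfied · (4,2)@ 4/6 satisfied · (4,4)@ 7/7 satisfied · (4,5)@ 5/6 satisfied · (4,6)% 0/3 not
Row 5: (5,2)@ 5/5 satisfied · (5,3)@ 6/6 satisfied · (5,4)@ 5/6 satisfied · (5,5)@ 4/7 satisfied
Row 6: (6,1)@ 2/2 satisfied · (6,2)@ 3/3 satisfied · (6,4)@ 3/4 satisfied · (6,5)% 1/4 not · (6,6)% 1/2 satisfied
Unsatisfied: (1,4), (2,6), (3,1), (3,2), (4,6), (6,5) — 6 in total.

6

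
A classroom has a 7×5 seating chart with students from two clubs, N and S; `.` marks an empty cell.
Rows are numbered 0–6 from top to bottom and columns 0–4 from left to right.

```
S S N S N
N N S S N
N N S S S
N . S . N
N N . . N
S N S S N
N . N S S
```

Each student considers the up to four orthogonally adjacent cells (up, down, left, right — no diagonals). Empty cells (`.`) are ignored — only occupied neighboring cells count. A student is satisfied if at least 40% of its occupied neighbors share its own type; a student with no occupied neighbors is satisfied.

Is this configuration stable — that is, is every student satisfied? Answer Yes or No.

Row 0: (0,0)S 1/2 satisfied · (0,1)S 1/3 not · (0,2)N 0/3 not · (0,3)S 1/3 not · (0,4)N 1/2 satisfied
Row 1: (1,0)N 2/3 satisfied · (1,1)N 2/4 satisfied · (1,2)S 2/4 satisfied · (1,3)S 3/4 satisfied · (1,4)N 1/3 not
Row 2: (2,0)N 3/3 satisfied · (2,1)N 2/3 satisfied · (2,2)S 3/4 satisfied · (2,3)S 3/3 satisfied · (2,4)S 1/3 not
Row 3: (3,0)N 2/2 satisfied · (3,2)S 1/1 satisfied · (3,4)N 1/2 satisfied
Row 4: (4,0)N 2/3 satisfied · (4,1)N 2/2 satisfied · (4,4)N 2/2 satisfied
Row 5: (5,0)S 0/3 not · (5,1)N 1/3 not · (5,2)S 1/3 not · (5,3)S 2/3 satisfied · (5,4)N 1/3 not
Row 6: (6,0)N 0/1 not · (6,2)N 0/2 not · (6,3)S 2/3 satisfied · (6,4)S 1/2 satisfied
For instance (0,1) has only 1/3 same-type neighbors, below 2/5.

No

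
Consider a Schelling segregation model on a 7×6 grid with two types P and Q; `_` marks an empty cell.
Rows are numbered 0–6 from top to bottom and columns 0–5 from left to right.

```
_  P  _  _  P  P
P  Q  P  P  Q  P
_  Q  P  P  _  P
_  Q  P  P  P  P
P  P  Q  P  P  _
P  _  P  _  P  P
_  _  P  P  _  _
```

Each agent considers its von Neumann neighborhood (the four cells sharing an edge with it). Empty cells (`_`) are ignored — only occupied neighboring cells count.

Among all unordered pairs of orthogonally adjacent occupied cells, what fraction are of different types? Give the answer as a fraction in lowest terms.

13/37

Scan each occupied cell's neighbors to the right and below so each pair is counted once.
Row 0: P(0,1)–Q(1,1)≠ P(0,4)–P(0,5)= P(0,4)–Q(1,4)≠ P(0,5)–P(1,5)=  → 2/4 unlike.
Row 1: P(1,0)–Q(1,1)≠ Q(1,1)–P(1,2)≠ Q(1,1)–Q(2,1)= P(1,2)–P(1,3)= P(1,2)–P(2,2)= P(1,3)–Q(1,4)≠ P(1,3)–P(2,3)= Q(1,4)–P(1,5)≠ P(1,5)–P(2,5)=  → 4/9 unlike.
Row 2: Q(2,1)–P(2,2)≠ Q(2,1)–Q(3,1)= P(2,2)–P(2,3)= P(2,2)–P(3,2)= P(2,3)–P(3,3)= P(2,5)–P(3,5)=  → 1/6 unlike.
Row 3: Q(3,1)–P(3,2)≠ Q(3,1)–P(4,1)≠ P(3,2)–P(3,3)= P(3,2)–Q(4,2)≠ P(3,3)–P(3,4)= P(3,3)–P(4,3)= P(3,4)–P(3,5)= P(3,4)–P(4,4)=  → 3/8 unlike.
Row 4: P(4,0)–P(4,1)= P(4,0)–P(5,0)= P(4,1)–Q(4,2)≠ Q(4,2)–P(4,3)≠ Q(4,2)–P(5,2)≠ P(4,3)–P(4,4)= P(4,4)–P(5,4)=  → 3/7 unlike.
Row 5: P(5,2)–P(6,2)= P(5,4)–P(5,5)=  → 0/2 unlike.
Row 6: P(6,2)–P(6,3)=  → 0/1 unlike.
Total adjacent occupied pairs: 37; unlike-type pairs: 13.
13/37 is already in lowest terms.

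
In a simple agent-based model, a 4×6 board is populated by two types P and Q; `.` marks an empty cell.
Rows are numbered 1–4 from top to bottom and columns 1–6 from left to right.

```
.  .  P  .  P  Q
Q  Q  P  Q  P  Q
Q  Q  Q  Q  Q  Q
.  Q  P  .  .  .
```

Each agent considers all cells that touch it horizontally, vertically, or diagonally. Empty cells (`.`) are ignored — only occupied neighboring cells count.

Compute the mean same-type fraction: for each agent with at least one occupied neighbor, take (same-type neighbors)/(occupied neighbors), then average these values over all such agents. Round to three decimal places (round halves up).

Row 1: (1,3)P 1/3 · (1,5)P 1/4 · (1,6)Q 1/3
Row 2: (2,1)Q 3/3 · (2,2)Q 4/6 · (2,3)P 1/6 · (2,4)Q 3/7 · (2,5)P 1/7 · (2,6)Q 3/5
Row 3: (3,1)Q 4/4 · (3,2)Q 5/7 · (3,3)Q 5/7 · (3,4)Q 3/6 · (3,5)Q 4/5 · (3,6)Q 2/3
Row 4: (4,2)Q 3/4 · (4,3)P 0/4
Sum over 17 agents: 1/3 + 1/4 + 1/3 + 3/3 + 4/6 + 1/6 + 3/7 + 1/7 + 3/5 + 4/4 + 5/7 + 5/7 + 3/6 + 4/5 + 2/3 + 3/4 + 0/4 = 136/15; mean = 136/15 ÷ 17 = 8/15 = 0.533333… → 0.533.

0.533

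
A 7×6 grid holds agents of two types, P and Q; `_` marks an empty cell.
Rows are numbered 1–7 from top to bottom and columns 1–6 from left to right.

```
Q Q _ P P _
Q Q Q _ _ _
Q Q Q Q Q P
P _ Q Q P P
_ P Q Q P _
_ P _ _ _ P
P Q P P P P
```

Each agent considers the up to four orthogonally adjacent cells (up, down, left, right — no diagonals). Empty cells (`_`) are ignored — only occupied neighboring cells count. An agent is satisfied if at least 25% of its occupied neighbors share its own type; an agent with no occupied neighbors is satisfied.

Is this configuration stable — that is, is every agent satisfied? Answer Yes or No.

(1,1)Q 2/2 ✓
(1,2)Q 2/2 ✓
(1,4)P 1/1 ✓
(1,5)P 1/1 ✓
(2,1)Q 3/3 ✓
(2,2)Q 4/4 ✓
(2,3)Q 2/2 ✓
(3,1)Q 2/3 ✓
(3,2)Q 3/3 ✓
(3,3)Q 4/4 ✓
(3,4)Q 3/3 ✓
(3,5)Q 1/3 ✓
(3,6)P 1/2 ✓
(4,1)P 0/1 ✗
(4,3)Q 3/3 ✓
(4,4)Q 3/4 ✓
(4,5)P 2/4 ✓
(4,6)P 2/2 ✓
(5,2)P 1/2 ✓
(5,3)Q 2/3 ✓
(5,4)Q 2/3 ✓
(5,5)P 1/2 ✓
(6,2)P 1/2 ✓
(6,6)P 1/1 ✓
(7,1)P 0/1 ✗
(7,2)Q 0/3 ✗
(7,3)P 1/2 ✓
(7,4)P 2/2 ✓
(7,5)P 2/2 ✓
(7,6)P 2/2 ✓
For instance (4,1) has only 0/1 same-type neighbors, below 1/4.

No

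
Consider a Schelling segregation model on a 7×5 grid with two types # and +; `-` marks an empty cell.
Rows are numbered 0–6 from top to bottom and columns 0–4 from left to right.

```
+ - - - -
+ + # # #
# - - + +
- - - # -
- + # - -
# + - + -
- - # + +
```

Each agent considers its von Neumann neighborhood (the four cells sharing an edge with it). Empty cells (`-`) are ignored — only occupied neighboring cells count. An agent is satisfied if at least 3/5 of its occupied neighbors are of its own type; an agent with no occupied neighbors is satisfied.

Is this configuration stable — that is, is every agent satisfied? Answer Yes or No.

No

Row 0: (0,0)+ 1/1 ok
Row 1: (1,0)+ 2/3 ok · (1,1)+ 1/2 unhappy · (1,2)# 1/2 unhappy · (1,3)# 2/3 ok · (1,4)# 1/2 unhappy
Row 2: (2,0)# 0/1 unhappy · (2,3)+ 1/3 unhappy · (2,4)+ 1/2 unhappy
Row 3: (3,3)# 0/1 unhappy
Row 4: (4,1)+ 1/2 unhappy · (4,2)# 0/1 unhappy
Row 5: (5,0)# 0/1 unhappy · (5,1)+ 1/2 unhappy · (5,3)+ 1/1 ok
Row 6: (6,2)# 0/1 unhappy · (6,3)+ 2/3 ok · (6,4)+ 1/1 ok
For instance (1,1) has only 1/2 same-type neighbors, below 3/5.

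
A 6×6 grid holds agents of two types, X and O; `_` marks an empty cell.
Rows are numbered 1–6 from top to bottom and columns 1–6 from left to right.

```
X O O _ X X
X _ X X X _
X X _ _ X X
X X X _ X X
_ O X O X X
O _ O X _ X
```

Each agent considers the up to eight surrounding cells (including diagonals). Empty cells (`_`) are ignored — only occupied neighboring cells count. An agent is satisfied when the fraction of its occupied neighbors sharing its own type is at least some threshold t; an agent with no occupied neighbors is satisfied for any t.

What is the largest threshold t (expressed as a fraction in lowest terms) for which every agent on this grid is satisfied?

1/6

(1,1)X 1/2
(1,2)O 1/4
(1,3)O 1/3
(1,5)X 3/3
(1,6)X 2/2
(2,1)X 3/4
(2,3)X 2/4
(2,4)X 4/5
(2,5)X 5/5
(3,1)X 4/4
(3,2)X 6/6
(3,5)X 5/5
(3,6)X 4/4
(4,1)X 3/4
(4,2)X 5/6
(4,3)X 3/5
(4,5)X 5/6
(4,6)X 5/5
(5,2)O 2/6
(5,3)X 3/6
(5,4)O 1/6
(5,5)X 5/6
(5,6)X 4/4
(6,1)O 1/1
(6,3)O 2/4
(6,4)X 2/4
(6,6)X 2/2
The smallest same-type fraction is 1/6 at (5,4), which reduces to 1/6. Any threshold above that leaves this agent unsatisfied.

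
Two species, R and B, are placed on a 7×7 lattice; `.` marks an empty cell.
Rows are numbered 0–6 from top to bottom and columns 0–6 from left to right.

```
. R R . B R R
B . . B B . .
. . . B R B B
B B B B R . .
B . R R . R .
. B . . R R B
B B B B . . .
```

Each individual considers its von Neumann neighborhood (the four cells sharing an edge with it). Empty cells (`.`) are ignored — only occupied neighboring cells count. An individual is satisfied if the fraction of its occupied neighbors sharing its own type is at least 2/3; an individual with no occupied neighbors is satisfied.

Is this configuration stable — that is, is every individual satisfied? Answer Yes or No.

No

(0,1)R 1/1 satisfied
(0,2)R 1/1 satisfied
(0,4)B 1/2 not
(0,5)R 1/2 not
(0,6)R 1/1 satisfied
(1,0)B 0/0 satisfied
(1,3)B 2/2 satisfied
(1,4)B 2/3 satisfied
(2,3)B 2/3 satisfied
(2,4)R 1/4 not
(2,5)B 1/2 not
(2,6)B 1/1 satisfied
(3,0)B 2/2 satisfied
(3,1)B 2/2 satisfied
(3,2)B 2/3 satisfied
(3,3)B 2/4 not
(3,4)R 1/2 not
(4,0)B 1/1 satisfied
(4,2)R 1/2 not
(4,3)R 1/2 not
(4,5)R 1/1 satisfied
(5,1)B 1/1 satisfied
(5,4)R 1/1 satisfied
(5,5)R 2/3 satisfied
(5,6)B 0/1 not
(6,0)B 1/1 satisfied
(6,1)B 3/3 satisfied
(6,2)B 2/2 satisfied
(6,3)B 1/1 satisfied
For instance (0,4) has only 1/2 same-type neighbors, below 2/3.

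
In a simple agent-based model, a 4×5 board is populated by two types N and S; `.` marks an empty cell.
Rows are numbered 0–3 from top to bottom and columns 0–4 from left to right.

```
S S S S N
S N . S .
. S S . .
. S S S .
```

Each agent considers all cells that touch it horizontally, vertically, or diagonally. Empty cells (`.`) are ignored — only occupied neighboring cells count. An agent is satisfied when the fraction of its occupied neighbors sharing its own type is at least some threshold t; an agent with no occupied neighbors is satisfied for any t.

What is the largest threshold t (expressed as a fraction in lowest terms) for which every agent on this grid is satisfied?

(0,0)S 2/3
(0,1)S 3/4
(0,2)S 3/4
(0,3)S 2/3
(0,4)N 0/2
(1,0)S 3/4
(1,1)N 0/6
(1,3)S 3/4
(2,1)S 4/5
(2,2)S 5/6
(3,1)S 3/3
(3,2)S 4/4
(3,3)S 2/2
The smallest same-type fraction is 0/2 at (0,4), which reduces to 0/1. Any threshold above that leaves this agent unsatisfied.

0/1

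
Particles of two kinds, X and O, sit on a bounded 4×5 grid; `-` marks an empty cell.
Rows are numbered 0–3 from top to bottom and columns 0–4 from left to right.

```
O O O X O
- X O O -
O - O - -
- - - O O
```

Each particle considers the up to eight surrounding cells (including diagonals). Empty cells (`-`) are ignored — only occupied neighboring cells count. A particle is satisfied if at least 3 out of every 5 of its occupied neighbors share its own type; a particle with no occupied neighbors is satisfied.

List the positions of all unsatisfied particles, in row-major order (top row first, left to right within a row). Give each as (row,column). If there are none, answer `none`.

(0,0)O 1/2 unhappy
(0,1)O 3/4 ok
(0,2)O 3/5 ok
(0,3)X 0/4 unhappy
(0,4)O 1/2 unhappy
(1,1)X 0/6 unhappy
(1,2)O 4/6 ok
(1,3)O 4/5 ok
(2,0)O 0/1 unhappy
(2,2)O 3/4 ok
(3,3)O 2/2 ok
(3,4)O 1/1 ok

(0,0), (0,3), (0,4), (1,1), (2,0)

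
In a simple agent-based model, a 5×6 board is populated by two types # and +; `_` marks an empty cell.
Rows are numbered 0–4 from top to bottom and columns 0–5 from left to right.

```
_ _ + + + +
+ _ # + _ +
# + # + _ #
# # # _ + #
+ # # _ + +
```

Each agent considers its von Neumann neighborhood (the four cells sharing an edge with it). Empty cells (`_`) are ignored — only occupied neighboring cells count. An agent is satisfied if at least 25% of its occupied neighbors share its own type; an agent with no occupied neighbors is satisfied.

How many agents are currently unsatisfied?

3

Row 0: (0,2)+ 1/2 ✓ · (0,3)+ 3/3 ✓ · (0,4)+ 2/2 ✓ · (0,5)+ 2/2 ✓
Row 1: (1,0)+ 0/1 ✗ · (1,2)# 1/3 ✓ · (1,3)+ 2/3 ✓ · (1,5)+ 1/2 ✓
Row 2: (2,0)# 1/3 ✓ · (2,1)+ 0/3 ✗ · (2,2)# 2/4 ✓ · (2,3)+ 1/2 ✓ · (2,5)# 1/2 ✓
Row 3: (3,0)# 2/3 ✓ · (3,1)# 3/4 ✓ · (3,2)# 3/3 ✓ · (3,4)+ 1/2 ✓ · (3,5)# 1/3 ✓
Row 4: (4,0)+ 0/2 ✗ · (4,1)# 2/3 ✓ · (4,2)# 2/2 ✓ · (4,4)+ 2/2 ✓ · (4,5)+ 1/2 ✓
Unsatisfied: (1,0), (2,1), (4,0) — 3 in total.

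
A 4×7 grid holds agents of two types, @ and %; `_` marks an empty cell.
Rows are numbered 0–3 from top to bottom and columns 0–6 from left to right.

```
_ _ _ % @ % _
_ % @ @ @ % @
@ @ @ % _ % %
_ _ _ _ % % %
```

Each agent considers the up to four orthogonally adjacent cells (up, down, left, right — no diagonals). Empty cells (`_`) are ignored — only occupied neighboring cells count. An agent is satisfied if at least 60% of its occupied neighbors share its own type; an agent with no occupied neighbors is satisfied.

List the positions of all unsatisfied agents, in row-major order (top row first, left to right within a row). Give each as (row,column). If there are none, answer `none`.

(0,3), (0,4), (0,5), (1,1), (1,3), (1,5), (1,6), (2,3)

(0,3)% 0/2 not
(0,4)@ 1/3 not
(0,5)% 1/2 not
(1,1)% 0/2 not
(1,2)@ 2/3 satisfied
(1,3)@ 2/4 not
(1,4)@ 2/3 satisfied
(1,5)% 2/4 not
(1,6)@ 0/2 not
(2,0)@ 1/1 satisfied
(2,1)@ 2/3 satisfied
(2,2)@ 2/3 satisfied
(2,3)% 0/2 not
(2,5)% 3/3 satisfied
(2,6)% 2/3 satisfied
(3,4)% 1/1 satisfied
(3,5)% 3/3 satisfied
(3,6)% 2/2 satisfied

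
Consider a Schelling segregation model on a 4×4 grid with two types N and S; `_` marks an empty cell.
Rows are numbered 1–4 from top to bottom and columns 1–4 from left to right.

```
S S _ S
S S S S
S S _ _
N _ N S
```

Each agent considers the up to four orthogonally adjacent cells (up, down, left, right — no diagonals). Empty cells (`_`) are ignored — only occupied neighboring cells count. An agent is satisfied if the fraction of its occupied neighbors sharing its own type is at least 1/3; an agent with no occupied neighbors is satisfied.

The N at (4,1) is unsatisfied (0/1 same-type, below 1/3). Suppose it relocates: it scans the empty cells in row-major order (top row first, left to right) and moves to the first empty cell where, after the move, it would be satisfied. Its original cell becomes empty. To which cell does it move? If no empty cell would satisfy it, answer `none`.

(3,3)

Vacating (4,1). Empty cells in order:
  (1,3): 0/3 same-type → still unsatisfied.
  (3,3): 1/3 same-type → satisfied — stop here.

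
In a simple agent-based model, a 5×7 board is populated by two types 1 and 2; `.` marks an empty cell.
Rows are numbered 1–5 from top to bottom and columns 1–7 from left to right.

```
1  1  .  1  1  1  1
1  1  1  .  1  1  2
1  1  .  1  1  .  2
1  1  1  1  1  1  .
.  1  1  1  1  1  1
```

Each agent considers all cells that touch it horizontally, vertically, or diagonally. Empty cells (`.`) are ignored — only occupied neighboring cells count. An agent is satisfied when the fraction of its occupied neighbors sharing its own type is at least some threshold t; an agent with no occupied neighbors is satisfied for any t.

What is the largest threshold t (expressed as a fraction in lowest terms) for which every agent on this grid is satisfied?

1/4

(1,1)1 3/3
(1,2)1 4/4
(1,4)1 3/3
(1,5)1 4/4
(1,6)1 4/5
(1,7)1 2/3
(2,1)1 5/5
(2,2)1 6/6
(2,3)1 5/5
(2,5)1 6/6
(2,6)1 5/7
(2,7)2 1/4
(3,1)1 5/5
(3,2)1 7/7
(3,4)1 6/6
(3,5)1 6/6
(3,7)2 1/3
(4,1)1 4/4
(4,2)1 6/6
(4,3)1 7/7
(4,4)1 7/7
(4,5)1 7/7
(4,6)1 5/6
(5,2)1 4/4
(5,3)1 5/5
(5,4)1 5/5
(5,5)1 5/5
(5,6)1 4/4
(5,7)1 2/2
The smallest same-type fraction is 1/4 at (2,7), which reduces to 1/4. Any threshold above that leaves this agent unsatisfied.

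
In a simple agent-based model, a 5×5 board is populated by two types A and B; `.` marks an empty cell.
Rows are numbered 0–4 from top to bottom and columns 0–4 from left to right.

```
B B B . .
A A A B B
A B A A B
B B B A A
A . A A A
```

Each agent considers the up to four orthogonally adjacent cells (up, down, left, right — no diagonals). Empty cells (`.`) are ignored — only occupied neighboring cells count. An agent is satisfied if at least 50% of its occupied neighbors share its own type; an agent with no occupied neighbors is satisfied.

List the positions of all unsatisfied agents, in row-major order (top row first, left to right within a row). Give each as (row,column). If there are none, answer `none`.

(1,3), (2,0), (2,1), (2,4), (3,0), (3,2), (4,0)

(0,0)B 1/2 ✓
(0,1)B 2/3 ✓
(0,2)B 1/2 ✓
(1,0)A 2/3 ✓
(1,1)A 2/4 ✓
(1,2)A 2/4 ✓
(1,3)B 1/3 ✗
(1,4)B 2/2 ✓
(2,0)A 1/3 ✗
(2,1)B 1/4 ✗
(2,2)A 2/4 ✓
(2,3)A 2/4 ✓
(2,4)B 1/3 ✗
(3,0)B 1/3 ✗
(3,1)B 3/3 ✓
(3,2)B 1/4 ✗
(3,3)A 3/4 ✓
(3,4)A 2/3 ✓
(4,0)A 0/1 ✗
(4,2)A 1/2 ✓
(4,3)A 3/3 ✓
(4,4)A 2/2 ✓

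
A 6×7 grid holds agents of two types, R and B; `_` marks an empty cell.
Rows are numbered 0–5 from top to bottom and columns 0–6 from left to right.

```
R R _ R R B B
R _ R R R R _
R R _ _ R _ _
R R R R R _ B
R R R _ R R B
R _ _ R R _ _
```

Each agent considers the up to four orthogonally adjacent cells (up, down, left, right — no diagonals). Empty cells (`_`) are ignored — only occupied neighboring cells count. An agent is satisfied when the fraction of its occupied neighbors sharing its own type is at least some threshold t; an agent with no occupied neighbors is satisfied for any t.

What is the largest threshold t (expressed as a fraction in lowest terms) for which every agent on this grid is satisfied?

1/3

(0,0)R 2/2
(0,1)R 1/1
(0,3)R 2/2
(0,4)R 2/3
(0,5)B 1/3
(0,6)B 1/1
(1,0)R 2/2
(1,2)R 1/1
(1,3)R 3/3
(1,4)R 4/4
(1,5)R 1/2
(2,0)R 3/3
(2,1)R 2/2
(2,4)R 2/2
(3,0)R 3/3
(3,1)R 4/4
(3,2)R 3/3
(3,3)R 2/2
(3,4)R 3/3
(3,6)B 1/1
(4,0)R 3/3
(4,1)R 3/3
(4,2)R 2/2
(4,4)R 3/3
(4,5)R 1/2
(4,6)B 1/2
(5,0)R 1/1
(5,3)R 1/1
(5,4)R 2/2
The smallest same-type fraction is 1/3 at (0,5), which reduces to 1/3. Any threshold above that leaves this agent unsatisfied.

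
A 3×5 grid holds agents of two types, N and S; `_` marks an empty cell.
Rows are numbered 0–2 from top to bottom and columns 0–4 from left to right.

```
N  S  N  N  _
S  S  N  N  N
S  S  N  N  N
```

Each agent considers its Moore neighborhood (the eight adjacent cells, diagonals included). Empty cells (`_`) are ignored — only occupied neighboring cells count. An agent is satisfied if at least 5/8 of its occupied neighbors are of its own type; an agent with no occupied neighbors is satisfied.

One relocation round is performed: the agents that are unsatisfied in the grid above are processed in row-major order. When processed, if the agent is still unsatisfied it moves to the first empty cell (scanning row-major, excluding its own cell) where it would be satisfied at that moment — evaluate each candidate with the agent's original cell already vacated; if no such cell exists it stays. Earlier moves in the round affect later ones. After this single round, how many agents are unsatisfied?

Initially unsatisfied (in order): (0,0), (0,1), (0,2), (1,1), (2,1), (2,2).
  (0,0) → (0,4).
  (0,1) → (0,0).
  (0,2): now satisfied by earlier moves; stays.
  (1,1): no empty cell satisfies it; stays.
  (2,1): no empty cell satisfies it; stays.
  (2,2): no empty cell satisfies it; stays.
Resulting grid:
S _ N N N
S S N N N
S S N N N
Unsatisfied now: (1,1), (2,1), (2,2).

3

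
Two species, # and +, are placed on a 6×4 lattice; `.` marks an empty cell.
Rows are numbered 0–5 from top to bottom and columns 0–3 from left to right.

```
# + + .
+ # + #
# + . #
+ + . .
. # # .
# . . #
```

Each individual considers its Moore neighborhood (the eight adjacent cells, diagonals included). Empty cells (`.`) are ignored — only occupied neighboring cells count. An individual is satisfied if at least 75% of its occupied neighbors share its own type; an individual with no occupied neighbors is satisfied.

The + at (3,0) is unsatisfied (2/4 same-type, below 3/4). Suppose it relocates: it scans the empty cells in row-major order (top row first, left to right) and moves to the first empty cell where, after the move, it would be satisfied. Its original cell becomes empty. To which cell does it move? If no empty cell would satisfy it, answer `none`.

none

Vacating (3,0). Empty cells in order:
  (0,3): 2/3 same-type → still unsatisfied.
  (2,2): 3/6 same-type → still unsatisfied.
  (3,2): 2/5 same-type → still unsatisfied.
  (3,3): 0/2 same-type → still unsatisfied.
  (4,0): 1/3 same-type → still unsatisfied.
  (4,3): 0/2 same-type → still unsatisfied.
  (5,1): 0/3 same-type → still unsatisfied.
  (5,2): 0/3 same-type → still unsatisfied.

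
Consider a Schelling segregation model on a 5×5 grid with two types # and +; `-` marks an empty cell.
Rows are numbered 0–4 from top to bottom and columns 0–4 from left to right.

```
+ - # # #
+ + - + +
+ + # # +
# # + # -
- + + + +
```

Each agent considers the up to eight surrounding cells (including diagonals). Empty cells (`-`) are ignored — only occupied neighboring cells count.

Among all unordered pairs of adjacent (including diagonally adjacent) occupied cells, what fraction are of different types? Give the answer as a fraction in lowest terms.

27/52

Scan each occupied cell's neighbors to the right and below (and the two forward diagonals) so each pair is counted once.
Row 0: +(0,0)–+(1,0)= +(0,0)–+(1,1)= #(0,2)–#(0,3)= #(0,2)–+(1,3)≠ #(0,2)–+(1,1)≠ #(0,3)–#(0,4)= #(0,3)–+(1,3)≠ #(0,3)–+(1,4)≠ #(0,4)–+(1,4)≠ #(0,4)–+(1,3)≠  → 6/10 unlike.
Row 1: +(1,0)–+(1,1)= +(1,0)–+(2,0)= +(1,0)–+(2,1)= +(1,1)–+(2,1)= +(1,1)–#(2,2)≠ +(1,1)–+(2,0)= +(1,3)–+(1,4)= +(1,3)–#(2,3)≠ +(1,3)–+(2,4)= +(1,3)–#(2,2)≠ +(1,4)–+(2,4)= +(1,4)–#(2,3)≠  → 4/12 unlike.
Row 2: +(2,0)–+(2,1)= +(2,0)–#(3,0)≠ +(2,0)–#(3,1)≠ +(2,1)–#(2,2)≠ +(2,1)–#(3,1)≠ +(2,1)–+(3,2)= +(2,1)–#(3,0)≠ #(2,2)–#(2,3)= #(2,2)–+(3,2)≠ #(2,2)–#(3,3)= #(2,2)–#(3,1)= #(2,3)–+(2,4)≠ #(2,3)–#(3,3)= #(2,3)–+(3,2)≠ +(2,4)–#(3,3)≠  → 9/15 unlike.
Row 3: #(3,0)–#(3,1)= #(3,0)–+(4,1)≠ #(3,1)–+(3,2)≠ #(3,1)–+(4,1)≠ #(3,1)–+(4,2)≠ +(3,2)–#(3,3)≠ +(3,2)–+(4,2)= +(3,2)–+(4,3)= +(3,2)–+(4,1)= #(3,3)–+(4,3)≠ #(3,3)–+(4,4)≠ #(3,3)–+(4,2)≠  → 8/12 unlike.
Row 4: +(4,1)–+(4,2)= +(4,2)–+(4,3)= +(4,3)–+(4,4)=  → 0/3 unlike.
Total adjacent occupied pairs: 52; unlike-type pairs: 27.
27/52 is already in lowest terms.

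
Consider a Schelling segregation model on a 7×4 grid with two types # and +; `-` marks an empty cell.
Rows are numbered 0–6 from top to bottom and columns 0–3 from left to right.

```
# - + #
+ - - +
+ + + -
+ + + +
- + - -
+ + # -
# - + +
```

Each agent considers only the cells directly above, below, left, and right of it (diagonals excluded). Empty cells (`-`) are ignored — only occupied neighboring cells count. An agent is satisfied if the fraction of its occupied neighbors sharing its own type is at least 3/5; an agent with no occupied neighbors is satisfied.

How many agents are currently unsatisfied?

9

Row 0: (0,0)# 0/1 not · (0,2)+ 0/1 not · (0,3)# 0/2 not
Row 1: (1,0)+ 1/2 not · (1,3)+ 0/1 not
Row 2: (2,0)+ 3/3 satisfied · (2,1)+ 3/3 satisfied · (2,2)+ 2/2 satisfied
Row 3: (3,0)+ 2/2 satisfied · (3,1)+ 4/4 satisfied · (3,2)+ 3/3 satisfied · (3,3)+ 1/1 satisfied
Row 4: (4,1)+ 2/2 satisfied
Row 5: (5,0)+ 1/2 not · (5,1)+ 2/3 satisfied · (5,2)# 0/2 not
Row 6: (6,0)# 0/1 not · (6,2)+ 1/2 not · (6,3)+ 1/1 satisfied
Unsatisfied: (0,0), (0,2), (0,3), (1,0), (1,3), (5,0), (5,2), (6,0), (6,2) — 9 in total.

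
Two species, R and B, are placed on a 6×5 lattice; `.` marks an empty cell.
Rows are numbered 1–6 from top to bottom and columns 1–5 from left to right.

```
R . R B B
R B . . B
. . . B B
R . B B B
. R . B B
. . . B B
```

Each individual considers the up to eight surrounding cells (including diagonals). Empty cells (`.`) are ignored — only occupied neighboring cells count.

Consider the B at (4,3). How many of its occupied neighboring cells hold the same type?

Occupied neighbors of (4,3): (3,4)=B, (4,4)=B, (5,2)=R, (5,4)=B.
Same type (B): 3 of 4.

3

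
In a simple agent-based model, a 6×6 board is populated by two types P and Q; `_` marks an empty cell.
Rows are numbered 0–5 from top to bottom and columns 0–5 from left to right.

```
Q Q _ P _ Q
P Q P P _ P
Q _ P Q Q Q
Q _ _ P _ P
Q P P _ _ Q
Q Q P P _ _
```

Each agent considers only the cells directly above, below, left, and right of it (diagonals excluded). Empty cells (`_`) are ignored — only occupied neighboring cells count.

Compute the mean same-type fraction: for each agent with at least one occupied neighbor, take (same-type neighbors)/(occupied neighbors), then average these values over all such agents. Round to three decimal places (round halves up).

(0,0)Q 1/2
(0,1)Q 2/2
(0,3)P 1/1
(0,5)Q 0/1
(1,0)P 0/3
(1,1)Q 1/3
(1,2)P 2/3
(1,3)P 2/3
(1,5)P 0/2
(2,0)Q 1/2
(2,2)P 1/2
(2,3)Q 1/4
(2,4)Q 2/2
(2,5)Q 1/3
(3,0)Q 2/2
(3,3)P 0/1
(3,5)P 0/2
(4,0)Q 2/3
(4,1)P 1/3
(4,2)P 2/2
(4,5)Q 0/1
(5,0)Q 2/2
(5,1)Q 1/3
(5,2)P 2/3
(5,3)P 1/1
Sum over 25 agents: 1/2 + 2/2 + 1/1 + 0/1 + 0/3 + 1/3 + 2/3 + 2/3 + 0/2 + 1/2 + 1/2 + 1/4 + 2/2 + 1/3 + 2/2 + 0/1 + 0/2 + 2/3 + 1/3 + 2/2 + 0/1 + 2/2 + 1/3 + 2/3 + 1/1 = 51/4; mean = 51/4 ÷ 25 = 51/100 = 0.51 → 0.510.

0.510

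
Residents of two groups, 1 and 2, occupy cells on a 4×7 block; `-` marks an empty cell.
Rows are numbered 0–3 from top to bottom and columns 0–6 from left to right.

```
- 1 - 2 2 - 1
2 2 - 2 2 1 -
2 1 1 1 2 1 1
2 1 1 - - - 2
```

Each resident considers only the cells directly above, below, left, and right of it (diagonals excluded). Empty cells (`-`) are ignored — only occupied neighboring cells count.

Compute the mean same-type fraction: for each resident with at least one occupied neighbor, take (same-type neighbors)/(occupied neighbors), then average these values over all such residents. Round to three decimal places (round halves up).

Row 0: (0,1)1 0/1 · (0,3)2 2/2 · (0,4)2 2/2 · (0,6)1 — no occupied neighbors
Row 1: (1,0)2 2/2 · (1,1)2 1/3 · (1,3)2 2/3 · (1,4)2 3/4 · (1,5)1 1/2
Row 2: (2,0)2 2/3 · (2,1)1 2/4 · (2,2)1 3/3 · (2,3)1 1/3 · (2,4)2 1/3 · (2,5)1 2/3 · (2,6)1 1/2
Row 3: (3,0)2 1/2 · (3,1)1 2/3 · (3,2)1 2/2 · (3,6)2 0/1
Sum over 19 residents: 0/1 + 2/2 + 2/2 + 2/2 + 1/3 + 2/3 + 3/4 + 1/2 + 2/3 + 2/4 + 3/3 + 1/3 + 1/3 + 2/3 + 1/2 + 1/2 + 2/3 + 2/2 + 0/1 = 137/12; mean = 137/12 ÷ 19 = 137/228 = 0.600877… → 0.601.

0.601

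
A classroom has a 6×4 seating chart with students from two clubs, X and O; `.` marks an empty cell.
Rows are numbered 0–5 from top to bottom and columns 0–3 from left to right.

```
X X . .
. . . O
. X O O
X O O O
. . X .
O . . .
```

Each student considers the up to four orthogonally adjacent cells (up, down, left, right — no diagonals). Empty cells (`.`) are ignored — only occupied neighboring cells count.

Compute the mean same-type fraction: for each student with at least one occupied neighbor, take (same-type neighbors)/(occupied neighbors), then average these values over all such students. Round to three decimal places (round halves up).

0.614

Row 0: (0,0)X 1/1 · (0,1)X 1/1
Row 1: (1,3)O 1/1
Row 2: (2,1)X 0/2 · (2,2)O 2/3 · (2,3)O 3/3
Row 3: (3,0)X 0/1 · (3,1)O 1/3 · (3,2)O 3/4 · (3,3)O 2/2
Row 4: (4,2)X 0/1
Row 5: (5,0)O — no occupied neighbors
Sum over 11 students: 1/1 + 1/1 + 1/1 + 0/2 + 2/3 + 3/3 + 0/1 + 1/3 + 3/4 + 2/2 + 0/1 = 27/4; mean = 27/4 ÷ 11 = 27/44 = 0.613636… → 0.614.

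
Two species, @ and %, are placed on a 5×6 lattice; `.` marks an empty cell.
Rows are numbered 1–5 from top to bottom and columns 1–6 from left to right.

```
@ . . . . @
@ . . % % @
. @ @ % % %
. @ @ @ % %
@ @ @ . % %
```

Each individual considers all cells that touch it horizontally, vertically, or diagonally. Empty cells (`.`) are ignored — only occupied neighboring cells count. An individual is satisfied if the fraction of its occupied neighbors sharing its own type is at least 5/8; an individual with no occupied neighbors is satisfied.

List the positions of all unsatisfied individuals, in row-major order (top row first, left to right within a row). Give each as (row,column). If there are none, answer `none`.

(1,6), (2,6), (3,4), (4,4)

Row 1: (1,1)@ 1/1 ✓ · (1,6)@ 1/2 ✗
Row 2: (2,1)@ 2/2 ✓ · (2,4)% 3/4 ✓ · (2,5)% 4/6 ✓ · (2,6)@ 1/4 ✗
Row 3: (3,2)@ 4/4 ✓ · (3,3)@ 4/6 ✓ · (3,4)% 4/7 ✗ · (3,5)% 6/8 ✓ · (3,6)% 4/5 ✓
Row 4: (4,2)@ 6/6 ✓ · (4,3)@ 6/7 ✓ · (4,4)@ 3/7 ✗ · (4,5)% 6/7 ✓ · (4,6)% 5/5 ✓
Row 5: (5,1)@ 2/2 ✓ · (5,2)@ 4/4 ✓ · (5,3)@ 4/4 ✓ · (5,5)% 3/4 ✓ · (5,6)% 3/3 ✓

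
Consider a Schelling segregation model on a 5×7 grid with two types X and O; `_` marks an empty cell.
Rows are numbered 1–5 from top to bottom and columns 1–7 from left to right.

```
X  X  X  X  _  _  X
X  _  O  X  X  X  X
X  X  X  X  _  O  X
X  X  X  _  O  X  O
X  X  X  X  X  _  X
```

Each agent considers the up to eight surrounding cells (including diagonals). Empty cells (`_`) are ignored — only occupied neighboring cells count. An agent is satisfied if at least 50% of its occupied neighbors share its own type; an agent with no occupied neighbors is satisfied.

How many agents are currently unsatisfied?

(1,1)X 2/2 satisfied
(1,2)X 3/4 satisfied
(1,3)X 3/4 satisfied
(1,4)X 3/4 satisfied
(1,7)X 2/2 satisfied
(2,1)X 4/4 satisfied
(2,3)O 0/7 not
(2,4)X 5/6 satisfied
(2,5)X 4/5 satisfied
(2,6)X 4/5 satisfied
(2,7)X 3/4 satisfied
(3,1)X 4/4 satisfied
(3,2)X 6/7 satisfied
(3,3)X 5/6 satisfied
(3,4)X 4/6 satisfied
(3,6)O 2/7 not
(3,7)X 3/5 satisfied
(4,1)X 5/5 satisfied
(4,2)X 8/8 satisfied
(4,3)X 7/7 satisfied
(4,5)O 1/5 not
(4,6)X 3/6 satisfied
(4,7)O 1/4 not
(5,1)X 3/3 satisfied
(5,2)X 5/5 satisfied
(5,3)X 4/4 satisfied
(5,4)X 3/4 satisfied
(5,5)X 2/3 satisfied
(5,7)X 1/2 satisfied
Unsatisfied: (2,3), (3,6), (4,5), (4,7) — 4 in total.

4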